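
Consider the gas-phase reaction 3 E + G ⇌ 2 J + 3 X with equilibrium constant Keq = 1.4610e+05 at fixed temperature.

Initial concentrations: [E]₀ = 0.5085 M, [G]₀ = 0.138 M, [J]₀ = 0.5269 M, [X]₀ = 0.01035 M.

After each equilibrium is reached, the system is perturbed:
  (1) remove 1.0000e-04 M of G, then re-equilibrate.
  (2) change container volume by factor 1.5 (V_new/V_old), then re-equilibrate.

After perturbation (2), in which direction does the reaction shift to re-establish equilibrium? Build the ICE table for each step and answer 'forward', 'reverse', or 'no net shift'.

Q₀ = 1.6964e-05 vs Keq = 1.4610e+05 ⇒ Q<K, forward
Step 1:
                   E          G          J          X
  init        0.5085      0.138     0.5269    0.01035
  Δ          -0.4129    -0.1376     0.2752     0.4129
  eq         0.09564 3.8152e-04     0.8021     0.4232
  solve Keq expr → x = 0.1376; check Q = 1.4610e+05
Then remove 1.0000e-04 M of G.
Step 2:
                   E          G          J          X
  init       0.09564 2.8152e-04     0.8021     0.4232
  Δ       2.8692e-04 9.5639e-05 -1.9128e-04 -2.8692e-04
  eq         0.09593 3.7716e-04     0.8019     0.4229
  solve Keq expr → x = -9.5639e-05; check Q = 1.4610e+05
Then change container volume by factor 1.5 (V_new/V_old).
Step 3:
                   E          G          J          X
  init       0.06395 2.5144e-04     0.5346     0.2819
  Δ       -2.4401e-04 -8.1336e-05 1.6267e-04 2.4401e-04
  eq         0.06371 1.7010e-04     0.5348     0.2822
  solve Keq expr → x = 8.1336e-05; check Q = 1.4610e+05

Direction: forward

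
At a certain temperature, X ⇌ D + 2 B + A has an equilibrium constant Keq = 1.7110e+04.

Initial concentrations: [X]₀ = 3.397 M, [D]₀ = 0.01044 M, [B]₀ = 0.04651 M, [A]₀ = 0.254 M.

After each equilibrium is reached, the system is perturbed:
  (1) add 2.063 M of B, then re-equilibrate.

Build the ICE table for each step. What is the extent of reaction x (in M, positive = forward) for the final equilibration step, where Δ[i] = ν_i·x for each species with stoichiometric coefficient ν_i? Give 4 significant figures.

Q₀ = 1.6886e-06 vs Keq = 1.7110e+04 ⇒ Q<K, forward
Step 1:
                  X         D         B         A
  I           3.397   0.01044   0.04651     0.254
  C          -3.364     3.364     6.728     3.364
  E         0.03276     3.375     6.775     3.618
  solve Keq expr → x = 3.364; check Q = 1.7110e+04
Then add 2.063 M of B.
Step 2:
                  X         D         B         A
  I         0.03276     3.375     8.838     3.618
  C         0.02175  -0.02175  -0.04351  -0.02175
  E         0.05451     3.353     8.794     3.596
  solve Keq expr → x = -0.02175; check Q = 1.7110e+04

x = -0.02175 M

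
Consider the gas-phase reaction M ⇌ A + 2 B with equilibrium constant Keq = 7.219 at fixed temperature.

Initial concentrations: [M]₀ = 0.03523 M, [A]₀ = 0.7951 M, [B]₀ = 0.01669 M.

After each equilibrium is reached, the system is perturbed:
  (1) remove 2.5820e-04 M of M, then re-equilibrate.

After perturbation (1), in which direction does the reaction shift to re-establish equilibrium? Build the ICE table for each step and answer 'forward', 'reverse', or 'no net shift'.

Q₀ = 0.006287 vs Keq = 7.219 ⇒ Q<K, forward
Step 1:
                  M         A         B
  I         0.03523    0.7951   0.01669
  C        -0.03439   0.03439   0.06878
  E       8.3941e-04    0.8295   0.08547
  solve Keq expr → x = 0.03439; check Q = 7.219
Then remove 2.5820e-04 M of M.
Step 2:
                  M         A         B
  I       5.8121e-04    0.8295   0.08547
  C       2.4823e-04 -2.4823e-04 -4.9646e-04
  E       8.2944e-04    0.8292   0.08497
  solve Keq expr → x = -2.4823e-04; check Q = 7.219

Direction: reverse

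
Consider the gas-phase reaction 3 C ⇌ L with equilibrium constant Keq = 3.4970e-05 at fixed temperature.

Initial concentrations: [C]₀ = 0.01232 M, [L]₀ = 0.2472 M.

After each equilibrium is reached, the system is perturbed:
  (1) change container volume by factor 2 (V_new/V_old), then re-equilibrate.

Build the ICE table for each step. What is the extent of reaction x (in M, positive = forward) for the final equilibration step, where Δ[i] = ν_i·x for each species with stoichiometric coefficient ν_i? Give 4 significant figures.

Q₀ = 1.3220e+05 vs Keq = 3.4970e-05 ⇒ Q>K, reverse
Step 1:
                   C          L
  I          0.01232     0.2472
  C           0.7416    -0.2472
  E           0.7539 1.4983e-05
  solve Keq expr → x = -0.2472; check Q = 3.4970e-05
Then change container volume by factor 2 (V_new/V_old).
Step 2:
                   C          L
  I           0.3769 7.4914e-06
  C       1.6855e-05 -5.6183e-06
  E            0.377 1.8731e-06
  solve Keq expr → x = -5.6183e-06; check Q = 3.4970e-05

x = -5.6183e-06 M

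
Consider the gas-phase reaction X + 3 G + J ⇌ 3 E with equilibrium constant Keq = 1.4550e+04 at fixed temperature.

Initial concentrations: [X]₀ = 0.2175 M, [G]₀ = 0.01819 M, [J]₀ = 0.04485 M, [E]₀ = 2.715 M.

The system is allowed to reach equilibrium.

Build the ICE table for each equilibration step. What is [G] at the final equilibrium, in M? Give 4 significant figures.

Q₀ = 3.4087e+08 vs Keq = 1.4550e+04 ⇒ Q>K, reverse
Step 1:
                    X           G           J           E
  Initial      0.2175     0.01819     0.04485       2.715
  Change      0.09027      0.2708     0.09027     -0.2708
  Equil        0.3078       0.289      0.1351       2.444
  solve Keq expr → x = -0.09027; check Q = 1.4550e+04

[G]_eq = 0.289 M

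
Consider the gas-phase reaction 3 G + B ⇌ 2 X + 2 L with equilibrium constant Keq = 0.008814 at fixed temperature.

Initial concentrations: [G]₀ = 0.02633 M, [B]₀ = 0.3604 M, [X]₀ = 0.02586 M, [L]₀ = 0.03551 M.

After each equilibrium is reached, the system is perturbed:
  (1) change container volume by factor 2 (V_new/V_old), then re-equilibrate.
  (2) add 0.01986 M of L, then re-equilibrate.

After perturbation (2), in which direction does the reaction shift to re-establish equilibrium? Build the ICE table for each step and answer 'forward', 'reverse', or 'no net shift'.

Q₀ = 0.1282 vs Keq = 0.008814 ⇒ Q>K, reverse
Step 1:
                   G          B          X          L
  Initial    0.02633     0.3604    0.02586    0.03551
  Change     0.01342   0.004472  -0.008944  -0.008944
  Equil      0.03975     0.3649    0.01692    0.02657
  solve Keq expr → x = -0.004472; check Q = 0.008814
Then change container volume by factor 2 (V_new/V_old).
Step 2:
                   G          B          X          L
  Initial    0.01987     0.1824   0.008458    0.01328
  Change           0          0          0          0
  Equil      0.01987     0.1824   0.008458    0.01328
  solve Keq expr → x = 0; check Q = 0.008814
Then add 0.01986 M of L.
Step 3:
                   G          B          X          L
  Initial    0.01987     0.1824   0.008458    0.03314
  Change    0.004841   0.001614  -0.003227  -0.003227
  Equil      0.02471      0.184   0.005231    0.02992
  solve Keq expr → x = -0.001614; check Q = 0.008814

Direction: reverse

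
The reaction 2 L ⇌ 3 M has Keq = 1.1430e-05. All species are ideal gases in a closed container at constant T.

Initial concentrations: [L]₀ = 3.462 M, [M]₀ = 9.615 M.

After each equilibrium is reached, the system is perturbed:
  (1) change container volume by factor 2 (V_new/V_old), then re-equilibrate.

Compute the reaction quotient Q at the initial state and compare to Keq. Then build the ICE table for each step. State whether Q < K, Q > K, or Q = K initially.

Q₀ = 74.16; Q > K (proceeds reverse)

Q₀ = 74.16 vs Keq = 1.1430e-05 ⇒ Q>K, reverse
Step 1:
                  L         M
  I           3.462     9.615
  C           6.341    -9.512
  E           9.803    0.1032
  solve Keq expr → x = -3.171; check Q = 1.1430e-05
Then change container volume by factor 2 (V_new/V_old).
Step 2:
                  L         M
  I           4.902   0.05159
  C       -0.008887   0.01333
  E           4.893   0.06492
  solve Keq expr → x = 0.004444; check Q = 1.1430e-05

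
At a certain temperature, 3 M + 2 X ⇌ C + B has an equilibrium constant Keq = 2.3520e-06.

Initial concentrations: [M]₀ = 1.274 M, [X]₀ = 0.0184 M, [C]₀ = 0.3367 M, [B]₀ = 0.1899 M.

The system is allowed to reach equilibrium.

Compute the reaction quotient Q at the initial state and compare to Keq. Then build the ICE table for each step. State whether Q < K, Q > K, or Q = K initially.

Q₀ = 91.33; Q > K (proceeds reverse)

Q₀ = 91.33 vs Keq = 2.3520e-06 ⇒ Q>K, reverse
Step 1:
                    M           X           C           B
  I             1.274      0.0184      0.3367      0.1899
  C            0.5697      0.3798     -0.1899     -0.1899
  E             1.844      0.3982      0.1468  1.5916e-05
  solve Keq expr → x = -0.1899; check Q = 2.3520e-06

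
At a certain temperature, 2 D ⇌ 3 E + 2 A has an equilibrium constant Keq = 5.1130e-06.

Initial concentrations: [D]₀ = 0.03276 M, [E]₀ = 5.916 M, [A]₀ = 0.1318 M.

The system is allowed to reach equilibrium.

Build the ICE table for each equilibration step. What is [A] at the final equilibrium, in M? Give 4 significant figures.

Q₀ = 3351 vs Keq = 5.1130e-06 ⇒ Q>K, reverse
Step 1:
                    D           E           A
  I           0.03276       5.916      0.1318
  C            0.1318     -0.1977     -0.1318
  E            0.1645       5.718  2.7207e-05
  solve Keq expr → x = -0.06589; check Q = 5.1130e-06

[A]_eq = 2.7207e-05 M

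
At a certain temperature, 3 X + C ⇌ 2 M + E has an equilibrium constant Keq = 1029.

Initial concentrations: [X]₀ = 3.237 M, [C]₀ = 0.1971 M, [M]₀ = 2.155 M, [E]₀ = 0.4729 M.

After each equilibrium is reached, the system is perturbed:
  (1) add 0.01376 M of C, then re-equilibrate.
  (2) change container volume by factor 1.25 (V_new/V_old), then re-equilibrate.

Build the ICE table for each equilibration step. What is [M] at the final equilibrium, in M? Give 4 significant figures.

[M]_eq = 2.061 M

Q₀ = 0.3285 vs Keq = 1029 ⇒ Q<K, forward
Step 1:
                   X          C          M          E
  I            3.237     0.1971      2.155     0.4729
  C          -0.5906    -0.1969     0.3937     0.1969
  E            2.646 2.2814e-04      2.549     0.6698
  solve Keq expr → x = 0.1969; check Q = 1029
Then add 0.01376 M of C.
Step 2:
                   X          C          M          E
  I            2.646    0.01399      2.549     0.6698
  C         -0.04122   -0.01374    0.02748    0.01374
  E            2.605 2.4934e-04      2.576     0.6835
  solve Keq expr → x = 0.01374; check Q = 1029
Then change container volume by factor 1.25 (V_new/V_old).
Step 3:
                   X          C          M          E
  I            2.084 1.9947e-04      2.061     0.5468
  C       1.4930e-04 4.9767e-05 -9.9535e-05 -4.9767e-05
  E            2.084 2.4924e-04      2.061     0.5468
  solve Keq expr → x = -4.9767e-05; check Q = 1029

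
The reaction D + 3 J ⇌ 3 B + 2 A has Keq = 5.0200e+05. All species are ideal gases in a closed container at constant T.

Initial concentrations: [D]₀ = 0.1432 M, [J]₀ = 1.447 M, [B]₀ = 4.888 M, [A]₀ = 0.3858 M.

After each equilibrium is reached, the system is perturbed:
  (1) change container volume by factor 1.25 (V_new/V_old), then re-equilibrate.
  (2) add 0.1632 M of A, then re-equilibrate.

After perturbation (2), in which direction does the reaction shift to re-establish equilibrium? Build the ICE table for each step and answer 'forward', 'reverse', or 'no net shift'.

Direction: reverse

Q₀ = 40.07 vs Keq = 5.0200e+05 ⇒ Q<K, forward
Step 1:
                  D         J         B         A
  Initial    0.1432     1.447     4.888    0.3858
  Change    -0.1431   -0.4292    0.4292    0.2861
  Equil   1.2825e-04     1.018     5.317    0.6719
  solve Keq expr → x = 0.1431; check Q = 5.0200e+05
Then change container volume by factor 1.25 (V_new/V_old).
Step 2:
                  D         J         B         A
  Initial 1.0260e-04    0.8142     4.254    0.5376
  Change  -2.0485e-05 -6.1455e-05 6.1455e-05 4.0970e-05
  Equil   8.2113e-05    0.8142     4.254    0.5376
  solve Keq expr → x = 2.0485e-05; check Q = 5.0200e+05
Then add 0.1632 M of A.
Step 3:
                  D         J         B         A
  Initial 8.2113e-05    0.8142     4.254    0.7008
  Change  5.7271e-05 1.7181e-04 -1.7181e-04 -1.1454e-04
  Equil   1.3938e-04    0.8143     4.254    0.7007
  solve Keq expr → x = -5.7271e-05; check Q = 5.0200e+05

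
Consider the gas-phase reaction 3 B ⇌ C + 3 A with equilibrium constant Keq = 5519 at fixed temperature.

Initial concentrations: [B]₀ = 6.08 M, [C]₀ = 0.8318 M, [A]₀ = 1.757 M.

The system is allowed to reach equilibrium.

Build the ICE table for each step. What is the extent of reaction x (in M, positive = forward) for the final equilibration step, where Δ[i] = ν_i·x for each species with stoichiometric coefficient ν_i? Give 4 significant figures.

x = 1.837 M

Q₀ = 0.02007 vs Keq = 5519 ⇒ Q<K, forward
Step 1:
                   B          C          A
  Initial       6.08     0.8318      1.757
  Change       -5.51      1.837       5.51
  Equil       0.5703      2.668      7.267
  solve Keq expr → x = 1.837; check Q = 5519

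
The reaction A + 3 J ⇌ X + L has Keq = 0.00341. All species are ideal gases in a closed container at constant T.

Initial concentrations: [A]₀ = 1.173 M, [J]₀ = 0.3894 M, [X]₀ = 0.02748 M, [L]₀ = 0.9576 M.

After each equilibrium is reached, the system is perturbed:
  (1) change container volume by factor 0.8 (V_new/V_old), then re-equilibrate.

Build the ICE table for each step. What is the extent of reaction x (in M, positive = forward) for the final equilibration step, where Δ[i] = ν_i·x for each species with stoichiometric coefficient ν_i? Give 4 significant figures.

x = 3.1720e-04 M

Q₀ = 0.3799 vs Keq = 0.00341 ⇒ Q>K, reverse
Step 1:
                  A         J         X         L
  Initial     1.173    0.3894   0.02748    0.9576
  Change    0.02702   0.08107  -0.02702  -0.02702
  Equil         1.2    0.4705 4.5791e-04    0.9306
  solve Keq expr → x = -0.02702; check Q = 0.00341
Then change container volume by factor 0.8 (V_new/V_old).
Step 2:
                  A         J         X         L
  Initial       1.5    0.5881 5.7238e-04     1.163
  Change  -3.1720e-04 -9.5160e-04 3.1720e-04 3.1720e-04
  Equil         1.5    0.5871 8.8958e-04     1.164
  solve Keq expr → x = 3.1720e-04; check Q = 0.00341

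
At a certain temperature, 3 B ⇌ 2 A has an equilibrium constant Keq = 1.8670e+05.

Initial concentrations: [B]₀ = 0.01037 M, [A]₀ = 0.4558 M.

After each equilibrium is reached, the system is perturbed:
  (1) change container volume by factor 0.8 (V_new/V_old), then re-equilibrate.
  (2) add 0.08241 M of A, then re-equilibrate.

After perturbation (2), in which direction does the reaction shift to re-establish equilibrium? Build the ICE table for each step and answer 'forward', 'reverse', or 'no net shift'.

Q₀ = 1.8630e+05 vs Keq = 1.8670e+05 ⇒ Q<K, forward
Step 1:
                   B          A
  I          0.01037     0.4558
  C       -7.3408e-06 4.8939e-06
  E          0.01036     0.4558
  solve Keq expr → x = 2.4469e-06; check Q = 1.8670e+05
Then change container volume by factor 0.8 (V_new/V_old).
Step 2:
                   B          A
  I          0.01295     0.5698
  C       -9.1990e-04 6.1326e-04
  E          0.01203     0.5704
  solve Keq expr → x = 3.0663e-04; check Q = 1.8670e+05
Then add 0.08241 M of A.
Step 3:
                   B          A
  I          0.01203     0.6528
  C         0.001123 -7.4852e-04
  E          0.01316      0.652
  solve Keq expr → x = -3.7426e-04; check Q = 1.8670e+05

Direction: reverse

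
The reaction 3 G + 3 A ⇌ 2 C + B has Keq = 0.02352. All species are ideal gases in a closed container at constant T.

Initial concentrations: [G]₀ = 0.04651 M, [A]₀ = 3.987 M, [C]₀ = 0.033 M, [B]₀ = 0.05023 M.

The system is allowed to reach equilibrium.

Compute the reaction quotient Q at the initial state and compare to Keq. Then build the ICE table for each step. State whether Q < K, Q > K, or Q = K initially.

Q₀ = 0.008579 vs Keq = 0.02352 ⇒ Q<K, forward
Step 1:
                  G         A         C         B
  I         0.04651     3.987     0.033   0.05023
  C       -0.008707 -0.008707  0.005804  0.002902
  E          0.0378     3.978    0.0388   0.05313
  solve Keq expr → x = 0.002902; check Q = 0.02352

Q₀ = 0.008579; Q < K (proceeds forward)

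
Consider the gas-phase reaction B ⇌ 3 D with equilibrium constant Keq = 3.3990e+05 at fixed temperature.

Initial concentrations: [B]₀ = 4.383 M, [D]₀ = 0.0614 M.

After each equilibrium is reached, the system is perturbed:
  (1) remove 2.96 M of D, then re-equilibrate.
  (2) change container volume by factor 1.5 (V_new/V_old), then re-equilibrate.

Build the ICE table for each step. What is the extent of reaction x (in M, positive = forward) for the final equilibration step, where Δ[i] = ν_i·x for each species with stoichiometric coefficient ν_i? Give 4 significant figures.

x = 0.001169 M

Q₀ = 5.2812e-05 vs Keq = 3.3990e+05 ⇒ Q<K, forward
Step 1:
                   B          D
  Initial      4.383     0.0614
  Change      -4.376      13.13
  Equil     0.006751      13.19
  solve Keq expr → x = 4.376; check Q = 3.3990e+05
Then remove 2.96 M of D.
Step 2:
                   B          D
  Initial   0.006751      10.23
  Change   -0.003592    0.01077
  Equil      0.00316      10.24
  solve Keq expr → x = 0.003592; check Q = 3.3990e+05
Then change container volume by factor 1.5 (V_new/V_old).
Step 3:
                   B          D
  Initial   0.002107      6.827
  Change   -0.001169   0.003507
  Equil   9.3769e-04      6.831
  solve Keq expr → x = 0.001169; check Q = 3.3990e+05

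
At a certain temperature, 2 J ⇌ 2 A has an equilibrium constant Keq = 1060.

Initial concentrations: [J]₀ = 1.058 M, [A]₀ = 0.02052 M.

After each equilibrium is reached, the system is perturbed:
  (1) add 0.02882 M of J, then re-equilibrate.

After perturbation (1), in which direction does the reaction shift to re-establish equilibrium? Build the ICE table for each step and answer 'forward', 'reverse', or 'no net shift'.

Q₀ = 3.7617e-04 vs Keq = 1060 ⇒ Q<K, forward
Step 1:
                  J         A
  I           1.058   0.02052
  C          -1.026     1.026
  E         0.03214     1.046
  solve Keq expr → x = 0.5129; check Q = 1060
Then add 0.02882 M of J.
Step 2:
                  J         A
  I         0.06096     1.046
  C        -0.02796   0.02796
  E           0.033     1.074
  solve Keq expr → x = 0.01398; check Q = 1060

Direction: forward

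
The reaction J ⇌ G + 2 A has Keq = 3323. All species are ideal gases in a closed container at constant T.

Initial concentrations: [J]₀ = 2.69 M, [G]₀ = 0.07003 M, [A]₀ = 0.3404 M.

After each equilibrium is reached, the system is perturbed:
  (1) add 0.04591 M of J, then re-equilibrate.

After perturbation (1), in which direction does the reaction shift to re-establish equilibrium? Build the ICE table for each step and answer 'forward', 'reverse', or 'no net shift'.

Direction: forward

Q₀ = 0.003017 vs Keq = 3323 ⇒ Q<K, forward
Step 1:
                   J          G          A
  init          2.69    0.07003     0.3404
  Δ           -2.664      2.664      5.327
  eq         0.02642      2.734      5.668
  solve Keq expr → x = 2.664; check Q = 3323
Then add 0.04591 M of J.
Step 2:
                   J          G          A
  init       0.07233      2.734      5.668
  Δ         -0.04463    0.04463    0.08925
  eq         0.02771      2.778      5.757
  solve Keq expr → x = 0.04463; check Q = 3323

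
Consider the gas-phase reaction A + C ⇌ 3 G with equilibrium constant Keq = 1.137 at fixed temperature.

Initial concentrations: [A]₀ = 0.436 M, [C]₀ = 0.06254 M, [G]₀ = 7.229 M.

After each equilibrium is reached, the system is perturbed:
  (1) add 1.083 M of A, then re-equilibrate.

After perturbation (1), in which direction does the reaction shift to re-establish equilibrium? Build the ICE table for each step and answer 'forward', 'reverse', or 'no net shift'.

Direction: forward

Q₀ = 1.3854e+04 vs Keq = 1.137 ⇒ Q>K, reverse
Step 1:
                    A           C           G
  init          0.436     0.06254       7.229
  Δ             1.842       1.842      -5.527
  eq            2.278       1.905       1.702
  solve Keq expr → x = -1.842; check Q = 1.137
Then add 1.083 M of A.
Step 2:
                    A           C           G
  init          3.361       1.905       1.702
  Δ          -0.06667    -0.06667         0.2
  eq            3.295       1.838       1.902
  solve Keq expr → x = 0.06667; check Q = 1.137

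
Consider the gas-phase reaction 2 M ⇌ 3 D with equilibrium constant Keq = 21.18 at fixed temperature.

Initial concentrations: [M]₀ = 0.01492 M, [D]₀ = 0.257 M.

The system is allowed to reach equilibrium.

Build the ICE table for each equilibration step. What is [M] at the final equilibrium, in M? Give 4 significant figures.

[M]_eq = 0.02568 M

Q₀ = 76.25 vs Keq = 21.18 ⇒ Q>K, reverse
Step 1:
                    M           D
  Initial     0.01492       0.257
  Change      0.01076    -0.01615
  Equil       0.02568      0.2409
  solve Keq expr → x = -0.005382; check Q = 21.18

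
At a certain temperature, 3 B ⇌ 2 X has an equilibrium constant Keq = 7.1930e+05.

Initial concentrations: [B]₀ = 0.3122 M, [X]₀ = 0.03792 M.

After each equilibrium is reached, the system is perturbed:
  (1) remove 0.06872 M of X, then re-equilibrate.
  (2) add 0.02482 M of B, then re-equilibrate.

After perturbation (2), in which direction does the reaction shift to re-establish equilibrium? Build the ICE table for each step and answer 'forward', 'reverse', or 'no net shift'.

Direction: forward

Q₀ = 0.04725 vs Keq = 7.1930e+05 ⇒ Q<K, forward
Step 1:
                    B           X
  Initial      0.3122     0.03792
  Change      -0.3079      0.2052
  Equil      0.004348      0.2432
  solve Keq expr → x = 0.1026; check Q = 7.1930e+05
Then remove 0.06872 M of X.
Step 2:
                    B           X
  Initial    0.004348      0.1744
  Change  -8.5604e-04  5.7069e-04
  Equil      0.003492       0.175
  solve Keq expr → x = 2.8535e-04; check Q = 7.1930e+05
Then add 0.02482 M of B.
Step 3:
                    B           X
  Initial     0.02831       0.175
  Change     -0.02461      0.0164
  Equil      0.003707      0.1914
  solve Keq expr → x = 0.008202; check Q = 7.1930e+05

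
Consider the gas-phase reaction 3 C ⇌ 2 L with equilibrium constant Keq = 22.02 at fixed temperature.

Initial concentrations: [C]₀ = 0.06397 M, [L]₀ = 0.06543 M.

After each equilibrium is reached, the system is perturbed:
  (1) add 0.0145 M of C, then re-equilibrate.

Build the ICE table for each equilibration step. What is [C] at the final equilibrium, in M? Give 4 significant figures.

[C]_eq = 0.06363 M

Q₀ = 16.35 vs Keq = 22.02 ⇒ Q<K, forward
Step 1:
                   C          L
  Initial    0.06397    0.06543
  Change   -0.004342   0.002895
  Equil      0.05963    0.06832
  solve Keq expr → x = 0.001447; check Q = 22.02
Then add 0.0145 M of C.
Step 2:
                   C          L
  Initial    0.07413    0.06832
  Change     -0.0105   0.006997
  Equil      0.06363    0.07532
  solve Keq expr → x = 0.003499; check Q = 22.02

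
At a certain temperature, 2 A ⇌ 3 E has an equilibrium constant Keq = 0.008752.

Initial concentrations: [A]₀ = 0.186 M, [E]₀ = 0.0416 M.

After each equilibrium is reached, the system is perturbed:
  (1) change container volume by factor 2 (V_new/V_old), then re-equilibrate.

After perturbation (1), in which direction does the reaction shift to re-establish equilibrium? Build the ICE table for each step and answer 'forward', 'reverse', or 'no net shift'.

Direction: forward

Q₀ = 0.002081 vs Keq = 0.008752 ⇒ Q<K, forward
Step 1:
                   A          E
  init         0.186     0.0416
  Δ         -0.01465    0.02198
  eq          0.1713    0.06358
  solve Keq expr → x = 0.007325; check Q = 0.008752
Then change container volume by factor 2 (V_new/V_old).
Step 2:
                   A          E
  init       0.08567    0.03179
  Δ        -0.004554    0.00683
  eq         0.08112    0.03862
  solve Keq expr → x = 0.002277; check Q = 0.008752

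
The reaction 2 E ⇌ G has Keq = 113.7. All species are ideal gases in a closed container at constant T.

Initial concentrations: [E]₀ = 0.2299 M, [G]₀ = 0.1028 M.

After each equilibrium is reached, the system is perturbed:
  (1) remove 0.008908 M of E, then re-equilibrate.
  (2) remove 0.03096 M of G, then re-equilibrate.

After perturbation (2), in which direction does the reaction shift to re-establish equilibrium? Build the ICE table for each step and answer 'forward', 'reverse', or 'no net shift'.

Q₀ = 1.945 vs Keq = 113.7 ⇒ Q<K, forward
Step 1:
                    E           G
  init         0.2299      0.1028
  Δ           -0.1883     0.09414
  eq          0.04162      0.1969
  solve Keq expr → x = 0.09414; check Q = 113.7
Then remove 0.008908 M of E.
Step 2:
                    E           G
  init        0.03271      0.1969
  Δ          0.008459   -0.004229
  eq          0.04117      0.1927
  solve Keq expr → x = -0.004229; check Q = 113.7
Then remove 0.03096 M of G.
Step 3:
                    E           G
  init        0.04117      0.1618
  Δ         -0.003262    0.001631
  eq          0.03791      0.1634
  solve Keq expr → x = 0.001631; check Q = 113.7

Direction: forward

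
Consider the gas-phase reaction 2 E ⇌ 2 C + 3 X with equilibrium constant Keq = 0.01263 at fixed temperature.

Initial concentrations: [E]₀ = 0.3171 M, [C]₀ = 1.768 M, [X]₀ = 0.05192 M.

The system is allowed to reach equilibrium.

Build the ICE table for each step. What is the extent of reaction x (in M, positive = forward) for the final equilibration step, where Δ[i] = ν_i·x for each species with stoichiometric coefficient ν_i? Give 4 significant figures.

Q₀ = 0.004351 vs Keq = 0.01263 ⇒ Q<K, forward
Step 1:
                  E         C         X
  init       0.3171     1.768   0.05192
  Δ        -0.01315   0.01315   0.01973
  eq         0.3039     1.781   0.07165
  solve Keq expr → x = 0.006576; check Q = 0.01263

x = 0.006576 M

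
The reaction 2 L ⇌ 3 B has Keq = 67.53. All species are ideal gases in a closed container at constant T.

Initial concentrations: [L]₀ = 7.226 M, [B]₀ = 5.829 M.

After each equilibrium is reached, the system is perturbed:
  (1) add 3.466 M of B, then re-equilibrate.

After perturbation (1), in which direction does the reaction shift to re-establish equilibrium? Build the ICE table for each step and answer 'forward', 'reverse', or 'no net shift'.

Q₀ = 3.793 vs Keq = 67.53 ⇒ Q<K, forward
Step 1:
                   L          B
  Initial      7.226      5.829
  Change      -3.099      4.648
  Equil        4.127      10.48
  solve Keq expr → x = 1.549; check Q = 67.53
Then add 3.466 M of B.
Step 2:
                   L          B
  Initial      4.127      13.94
  Change       1.109     -1.664
  Equil        5.236      12.28
  solve Keq expr → x = -0.5546; check Q = 67.53

Direction: reverse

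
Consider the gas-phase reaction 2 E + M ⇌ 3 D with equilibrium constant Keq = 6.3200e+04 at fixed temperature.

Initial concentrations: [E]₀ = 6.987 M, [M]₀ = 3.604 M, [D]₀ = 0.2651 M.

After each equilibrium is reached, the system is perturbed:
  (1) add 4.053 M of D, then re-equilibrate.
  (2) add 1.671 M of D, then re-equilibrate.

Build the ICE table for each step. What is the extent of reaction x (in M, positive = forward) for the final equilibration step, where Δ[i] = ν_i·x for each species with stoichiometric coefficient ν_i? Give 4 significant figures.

Q₀ = 1.0589e-04 vs Keq = 6.3200e+04 ⇒ Q<K, forward
Step 1:
                   E          M          D
  Initial      6.987      3.604     0.2651
  Change      -6.719      -3.36      10.08
  Equil       0.2677     0.2444      10.34
  solve Keq expr → x = 3.36; check Q = 6.3200e+04
Then add 4.053 M of D.
Step 2:
                   E          M          D
  Initial     0.2677     0.2444       14.4
  Change      0.1191    0.05957    -0.1787
  Equil       0.3868     0.3039      14.22
  solve Keq expr → x = -0.05957; check Q = 6.3200e+04
Then add 1.671 M of D.
Step 3:
                   E          M          D
  Initial     0.3868     0.3039      15.89
  Change     0.04953    0.02476   -0.07429
  Equil       0.4364     0.3287      15.82
  solve Keq expr → x = -0.02476; check Q = 6.3200e+04

x = -0.02476 M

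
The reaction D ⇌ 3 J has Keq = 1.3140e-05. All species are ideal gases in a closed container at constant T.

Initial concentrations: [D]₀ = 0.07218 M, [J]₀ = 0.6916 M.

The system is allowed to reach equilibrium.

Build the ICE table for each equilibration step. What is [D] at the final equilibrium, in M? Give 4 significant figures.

[D]_eq = 0.2975 M

Q₀ = 4.583 vs Keq = 1.3140e-05 ⇒ Q>K, reverse
Step 1:
                    D           J
  I           0.07218      0.6916
  C            0.2253     -0.6758
  E            0.2975     0.01575
  solve Keq expr → x = -0.2253; check Q = 1.3140e-05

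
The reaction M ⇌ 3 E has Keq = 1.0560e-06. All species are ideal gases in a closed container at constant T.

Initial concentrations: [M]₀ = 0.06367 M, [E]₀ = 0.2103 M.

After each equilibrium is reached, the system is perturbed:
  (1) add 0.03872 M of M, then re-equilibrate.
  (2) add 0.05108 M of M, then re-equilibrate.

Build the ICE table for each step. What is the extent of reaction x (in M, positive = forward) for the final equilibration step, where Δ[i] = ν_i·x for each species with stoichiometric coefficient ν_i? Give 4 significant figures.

x = 1.7121e-04 M

Q₀ = 0.1461 vs Keq = 1.0560e-06 ⇒ Q>K, reverse
Step 1:
                   M          E
  Initial    0.06367     0.2103
  Change     0.06837    -0.2051
  Equil        0.132   0.005186
  solve Keq expr → x = -0.06837; check Q = 1.0560e-06
Then add 0.03872 M of M.
Step 2:
                   M          E
  Initial     0.1708   0.005186
  Change  -1.5413e-04 4.6239e-04
  Equil       0.1706   0.005648
  solve Keq expr → x = 1.5413e-04; check Q = 1.0560e-06
Then add 0.05108 M of M.
Step 3:
                   M          E
  Initial     0.2217   0.005648
  Change  -1.7121e-04 5.1364e-04
  Equil       0.2215   0.006162
  solve Keq expr → x = 1.7121e-04; check Q = 1.0560e-06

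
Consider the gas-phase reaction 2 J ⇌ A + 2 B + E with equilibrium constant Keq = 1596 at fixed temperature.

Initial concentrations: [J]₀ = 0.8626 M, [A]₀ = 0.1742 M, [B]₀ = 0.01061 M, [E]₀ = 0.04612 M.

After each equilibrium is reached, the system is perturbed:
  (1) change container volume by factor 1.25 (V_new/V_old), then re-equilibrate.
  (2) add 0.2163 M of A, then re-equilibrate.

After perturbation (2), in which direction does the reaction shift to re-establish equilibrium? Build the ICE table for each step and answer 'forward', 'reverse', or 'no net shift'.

Q₀ = 1.2155e-06 vs Keq = 1596 ⇒ Q<K, forward
Step 1:
                    J           A           B           E
  init         0.8626      0.1742     0.01061     0.04612
  Δ           -0.8511      0.4256      0.8511      0.4256
  eq          0.01147      0.5998      0.8617      0.4717
  solve Keq expr → x = 0.4256; check Q = 1596
Then change container volume by factor 1.25 (V_new/V_old).
Step 2:
                    J           A           B           E
  init       0.009178      0.4798      0.6894      0.3773
  Δ         -0.001801  9.0040e-04    0.001801  9.0040e-04
  eq         0.007378      0.4807      0.6912      0.3782
  solve Keq expr → x = 9.0040e-04; check Q = 1596
Then add 0.2163 M of A.
Step 3:
                    J           A           B           E
  init       0.007378       0.697      0.6912      0.3782
  Δ          0.001474 -7.3690e-04   -0.001474 -7.3690e-04
  eq         0.008851      0.6963      0.6897      0.3775
  solve Keq expr → x = -7.3690e-04; check Q = 1596

Direction: reverse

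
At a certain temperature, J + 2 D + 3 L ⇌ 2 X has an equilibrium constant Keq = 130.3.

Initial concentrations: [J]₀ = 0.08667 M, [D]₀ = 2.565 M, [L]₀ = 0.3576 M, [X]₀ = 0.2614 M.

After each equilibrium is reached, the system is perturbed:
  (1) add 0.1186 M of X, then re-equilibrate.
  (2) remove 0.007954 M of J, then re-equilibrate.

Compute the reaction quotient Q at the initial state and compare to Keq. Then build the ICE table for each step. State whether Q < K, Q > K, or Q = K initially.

Q₀ = 2.62; Q < K (proceeds forward)

Q₀ = 2.62 vs Keq = 130.3 ⇒ Q<K, forward
Step 1:
                  J         D         L         X
  init      0.08667     2.565    0.3576    0.2614
  Δ        -0.05772   -0.1154   -0.1732    0.1154
  eq        0.02895      2.45    0.1844    0.3768
  solve Keq expr → x = 0.05772; check Q = 130.3
Then add 0.1186 M of X.
Step 2:
                  J         D         L         X
  init      0.02895      2.45    0.1844    0.4954
  Δ         0.00625    0.0125   0.01875   -0.0125
  eq         0.0352     2.462    0.2032    0.4829
  solve Keq expr → x = -0.00625; check Q = 130.3
Then remove 0.007954 M of J.
Step 3:
                  J         D         L         X
  init      0.02725     2.462    0.2032    0.4829
  Δ        0.002904  0.005808  0.008712 -0.005808
  eq        0.03015     2.468    0.2119    0.4771
  solve Keq expr → x = -0.002904; check Q = 130.3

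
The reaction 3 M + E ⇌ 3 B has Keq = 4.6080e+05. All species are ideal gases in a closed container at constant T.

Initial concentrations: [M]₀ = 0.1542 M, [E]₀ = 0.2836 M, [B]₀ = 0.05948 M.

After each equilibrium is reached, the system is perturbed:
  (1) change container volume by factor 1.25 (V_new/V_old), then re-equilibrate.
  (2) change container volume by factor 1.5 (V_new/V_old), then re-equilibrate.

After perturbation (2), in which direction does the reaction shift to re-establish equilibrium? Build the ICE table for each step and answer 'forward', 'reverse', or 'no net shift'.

Q₀ = 0.2024 vs Keq = 4.6080e+05 ⇒ Q<K, forward
Step 1:
                    M           E           B
  I            0.1542      0.2836     0.05948
  C           -0.1498    -0.04993      0.1498
  E          0.004399      0.2337      0.2093
  solve Keq expr → x = 0.04993; check Q = 4.6080e+05
Then change container volume by factor 1.25 (V_new/V_old).
Step 2:
                    M           E           B
  I          0.003519      0.1869      0.1674
  C        2.6515e-04  8.8382e-05 -2.6515e-04
  E          0.003784       0.187      0.1672
  solve Keq expr → x = -8.8382e-05; check Q = 4.6080e+05
Then change container volume by factor 1.5 (V_new/V_old).
Step 3:
                    M           E           B
  I          0.002523      0.1247      0.1114
  C        3.5499e-04  1.1833e-04 -3.5499e-04
  E          0.002878      0.1248      0.1111
  solve Keq expr → x = -1.1833e-04; check Q = 4.6080e+05

Direction: reverse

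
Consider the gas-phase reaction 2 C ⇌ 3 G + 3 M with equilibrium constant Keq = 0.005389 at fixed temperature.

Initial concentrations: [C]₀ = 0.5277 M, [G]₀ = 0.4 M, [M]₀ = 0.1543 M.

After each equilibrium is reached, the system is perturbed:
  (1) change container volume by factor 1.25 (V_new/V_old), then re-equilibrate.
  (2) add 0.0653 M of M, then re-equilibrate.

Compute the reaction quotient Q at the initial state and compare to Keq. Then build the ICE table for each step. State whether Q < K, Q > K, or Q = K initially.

Q₀ = 8.4431e-04 vs Keq = 0.005389 ⇒ Q<K, forward
Step 1:
                  C         G         M
  I          0.5277       0.4    0.1543
  C        -0.04852   0.07278   0.07278
  E          0.4792    0.4728    0.2271
  solve Keq expr → x = 0.02426; check Q = 0.005389
Then change container volume by factor 1.25 (V_new/V_old).
Step 2:
                  C         G         M
  I          0.3833    0.3782    0.1817
  C        -0.02261   0.03391   0.03391
  E          0.3607    0.4121    0.2156
  solve Keq expr → x = 0.0113; check Q = 0.005389
Then add 0.0653 M of M.
Step 3:
                  C         G         M
  I          0.3607    0.4121    0.2809
  C         0.02342  -0.03512  -0.03512
  E          0.3842     0.377    0.2457
  solve Keq expr → x = -0.01171; check Q = 0.005389

Q₀ = 8.4431e-04; Q < K (proceeds forward)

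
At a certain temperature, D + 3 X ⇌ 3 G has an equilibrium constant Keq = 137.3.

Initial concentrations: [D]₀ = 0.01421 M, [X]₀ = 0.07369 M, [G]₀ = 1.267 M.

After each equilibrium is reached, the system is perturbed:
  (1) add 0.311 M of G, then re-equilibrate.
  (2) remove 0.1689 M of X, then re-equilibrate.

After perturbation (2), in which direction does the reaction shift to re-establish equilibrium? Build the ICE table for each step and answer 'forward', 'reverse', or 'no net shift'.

Q₀ = 3.5769e+05 vs Keq = 137.3 ⇒ Q>K, reverse
Step 1:
                  D         X         G
  init      0.01421   0.07369     1.267
  Δ          0.1024    0.3072   -0.3072
  eq         0.1166    0.3808    0.9598
  solve Keq expr → x = -0.1024; check Q = 137.3
Then add 0.311 M of G.
Step 2:
                  D         X         G
  init       0.1166    0.3808     1.271
  Δ         0.02285   0.06856  -0.06856
  eq         0.1394    0.4494     1.202
  solve Keq expr → x = -0.02285; check Q = 137.3
Then remove 0.1689 M of X.
Step 3:
                  D         X         G
  init       0.1394    0.2805     1.202
  Δ         0.03398     0.102    -0.102
  eq         0.1734    0.3825       1.1
  solve Keq expr → x = -0.03398; check Q = 137.3

Direction: reverse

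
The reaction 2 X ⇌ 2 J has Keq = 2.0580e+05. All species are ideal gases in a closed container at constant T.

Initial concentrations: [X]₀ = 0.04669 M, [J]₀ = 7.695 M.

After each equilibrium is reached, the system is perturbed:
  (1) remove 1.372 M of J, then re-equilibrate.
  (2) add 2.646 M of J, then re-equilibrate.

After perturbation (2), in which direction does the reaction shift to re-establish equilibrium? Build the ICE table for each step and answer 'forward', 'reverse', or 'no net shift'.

Direction: reverse

Q₀ = 2.7162e+04 vs Keq = 2.0580e+05 ⇒ Q<K, forward
Step 1:
                   X          J
  init       0.04669      7.695
  Δ         -0.02966    0.02966
  eq         0.01703      7.725
  solve Keq expr → x = 0.01483; check Q = 2.0580e+05
Then remove 1.372 M of J.
Step 2:
                   X          J
  init       0.01703      6.353
  Δ        -0.003018   0.003018
  eq         0.01401      6.356
  solve Keq expr → x = 0.001509; check Q = 2.0580e+05
Then add 2.646 M of J.
Step 3:
                   X          J
  init       0.01401      9.002
  Δ          0.00582   -0.00582
  eq         0.01983      8.996
  solve Keq expr → x = -0.00291; check Q = 2.0580e+05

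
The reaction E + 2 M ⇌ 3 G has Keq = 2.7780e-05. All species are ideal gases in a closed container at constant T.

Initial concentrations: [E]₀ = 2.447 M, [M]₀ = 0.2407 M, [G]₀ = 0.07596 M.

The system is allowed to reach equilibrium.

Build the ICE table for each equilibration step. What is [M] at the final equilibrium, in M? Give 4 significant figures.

Q₀ = 0.003091 vs Keq = 2.7780e-05 ⇒ Q>K, reverse
Step 1:
                   E          M          G
  init         2.447     0.2407    0.07596
  Δ          0.01949    0.03897   -0.05846
  eq           2.466     0.2797     0.0175
  solve Keq expr → x = -0.01949; check Q = 2.7780e-05

[M]_eq = 0.2797 M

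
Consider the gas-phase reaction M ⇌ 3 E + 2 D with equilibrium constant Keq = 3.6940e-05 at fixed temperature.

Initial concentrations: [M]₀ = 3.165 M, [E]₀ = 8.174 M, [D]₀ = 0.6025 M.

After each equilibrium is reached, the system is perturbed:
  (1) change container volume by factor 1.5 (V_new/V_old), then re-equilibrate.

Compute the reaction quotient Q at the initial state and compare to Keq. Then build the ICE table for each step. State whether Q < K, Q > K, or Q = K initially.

Q₀ = 62.64; Q > K (proceeds reverse)

Q₀ = 62.64 vs Keq = 3.6940e-05 ⇒ Q>K, reverse
Step 1:
                   M          E          D
  init         3.165      8.174     0.6025
  Δ            0.301    -0.9029    -0.6019
  eq           3.466      7.271 5.7711e-04
  solve Keq expr → x = -0.301; check Q = 3.6940e-05
Then change container volume by factor 1.5 (V_new/V_old).
Step 2:
                   M          E          D
  init         2.311      4.847 3.8474e-04
  Δ       -2.4034e-04 7.2103e-04 4.8069e-04
  eq            2.31      4.848 8.6543e-04
  solve Keq expr → x = 2.4034e-04; check Q = 3.6940e-05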